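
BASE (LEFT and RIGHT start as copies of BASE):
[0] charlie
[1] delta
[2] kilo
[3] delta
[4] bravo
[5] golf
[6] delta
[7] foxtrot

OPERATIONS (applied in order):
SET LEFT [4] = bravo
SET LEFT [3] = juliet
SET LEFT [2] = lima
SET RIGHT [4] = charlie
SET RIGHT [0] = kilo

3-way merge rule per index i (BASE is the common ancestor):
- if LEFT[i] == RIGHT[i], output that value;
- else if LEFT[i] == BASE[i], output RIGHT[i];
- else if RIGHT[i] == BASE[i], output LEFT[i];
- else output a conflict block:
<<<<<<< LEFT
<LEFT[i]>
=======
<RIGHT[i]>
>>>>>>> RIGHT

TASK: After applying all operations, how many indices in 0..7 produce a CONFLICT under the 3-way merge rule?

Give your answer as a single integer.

Final LEFT:  [charlie, delta, lima, juliet, bravo, golf, delta, foxtrot]
Final RIGHT: [kilo, delta, kilo, delta, charlie, golf, delta, foxtrot]
i=0: L=charlie=BASE, R=kilo -> take RIGHT -> kilo
i=1: L=delta R=delta -> agree -> delta
i=2: L=lima, R=kilo=BASE -> take LEFT -> lima
i=3: L=juliet, R=delta=BASE -> take LEFT -> juliet
i=4: L=bravo=BASE, R=charlie -> take RIGHT -> charlie
i=5: L=golf R=golf -> agree -> golf
i=6: L=delta R=delta -> agree -> delta
i=7: L=foxtrot R=foxtrot -> agree -> foxtrot
Conflict count: 0

Answer: 0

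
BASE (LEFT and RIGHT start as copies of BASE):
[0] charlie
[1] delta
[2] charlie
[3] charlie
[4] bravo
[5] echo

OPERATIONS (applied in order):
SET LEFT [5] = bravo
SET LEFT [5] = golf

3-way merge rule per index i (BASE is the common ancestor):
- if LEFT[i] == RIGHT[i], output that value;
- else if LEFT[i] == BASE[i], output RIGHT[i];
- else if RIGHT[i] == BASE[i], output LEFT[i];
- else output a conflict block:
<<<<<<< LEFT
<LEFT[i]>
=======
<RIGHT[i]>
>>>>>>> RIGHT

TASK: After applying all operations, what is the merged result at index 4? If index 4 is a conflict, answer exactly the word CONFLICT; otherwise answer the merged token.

Answer: bravo

Derivation:
Final LEFT:  [charlie, delta, charlie, charlie, bravo, golf]
Final RIGHT: [charlie, delta, charlie, charlie, bravo, echo]
i=0: L=charlie R=charlie -> agree -> charlie
i=1: L=delta R=delta -> agree -> delta
i=2: L=charlie R=charlie -> agree -> charlie
i=3: L=charlie R=charlie -> agree -> charlie
i=4: L=bravo R=bravo -> agree -> bravo
i=5: L=golf, R=echo=BASE -> take LEFT -> golf
Index 4 -> bravo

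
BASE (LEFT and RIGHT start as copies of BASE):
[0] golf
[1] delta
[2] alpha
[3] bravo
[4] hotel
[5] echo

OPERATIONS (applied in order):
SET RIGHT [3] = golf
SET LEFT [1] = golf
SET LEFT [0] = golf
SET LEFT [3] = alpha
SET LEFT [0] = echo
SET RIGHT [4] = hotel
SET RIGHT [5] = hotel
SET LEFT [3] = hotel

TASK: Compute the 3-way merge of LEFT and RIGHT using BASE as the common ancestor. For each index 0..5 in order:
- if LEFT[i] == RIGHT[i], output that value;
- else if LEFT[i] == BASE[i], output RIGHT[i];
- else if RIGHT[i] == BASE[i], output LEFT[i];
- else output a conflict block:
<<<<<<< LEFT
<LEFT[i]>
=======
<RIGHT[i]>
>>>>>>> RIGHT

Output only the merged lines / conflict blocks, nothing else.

Answer: echo
golf
alpha
<<<<<<< LEFT
hotel
=======
golf
>>>>>>> RIGHT
hotel
hotel

Derivation:
Final LEFT:  [echo, golf, alpha, hotel, hotel, echo]
Final RIGHT: [golf, delta, alpha, golf, hotel, hotel]
i=0: L=echo, R=golf=BASE -> take LEFT -> echo
i=1: L=golf, R=delta=BASE -> take LEFT -> golf
i=2: L=alpha R=alpha -> agree -> alpha
i=3: BASE=bravo L=hotel R=golf all differ -> CONFLICT
i=4: L=hotel R=hotel -> agree -> hotel
i=5: L=echo=BASE, R=hotel -> take RIGHT -> hotel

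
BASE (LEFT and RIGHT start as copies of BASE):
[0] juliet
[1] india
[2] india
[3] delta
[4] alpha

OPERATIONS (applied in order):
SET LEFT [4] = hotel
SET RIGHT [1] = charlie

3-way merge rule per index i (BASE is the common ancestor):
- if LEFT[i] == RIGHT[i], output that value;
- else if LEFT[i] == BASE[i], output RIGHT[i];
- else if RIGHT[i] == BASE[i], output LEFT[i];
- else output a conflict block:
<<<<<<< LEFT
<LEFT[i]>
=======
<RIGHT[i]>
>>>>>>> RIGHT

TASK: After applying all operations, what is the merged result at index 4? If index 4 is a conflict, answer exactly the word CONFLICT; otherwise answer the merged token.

Final LEFT:  [juliet, india, india, delta, hotel]
Final RIGHT: [juliet, charlie, india, delta, alpha]
i=0: L=juliet R=juliet -> agree -> juliet
i=1: L=india=BASE, R=charlie -> take RIGHT -> charlie
i=2: L=india R=india -> agree -> india
i=3: L=delta R=delta -> agree -> delta
i=4: L=hotel, R=alpha=BASE -> take LEFT -> hotel
Index 4 -> hotel

Answer: hotel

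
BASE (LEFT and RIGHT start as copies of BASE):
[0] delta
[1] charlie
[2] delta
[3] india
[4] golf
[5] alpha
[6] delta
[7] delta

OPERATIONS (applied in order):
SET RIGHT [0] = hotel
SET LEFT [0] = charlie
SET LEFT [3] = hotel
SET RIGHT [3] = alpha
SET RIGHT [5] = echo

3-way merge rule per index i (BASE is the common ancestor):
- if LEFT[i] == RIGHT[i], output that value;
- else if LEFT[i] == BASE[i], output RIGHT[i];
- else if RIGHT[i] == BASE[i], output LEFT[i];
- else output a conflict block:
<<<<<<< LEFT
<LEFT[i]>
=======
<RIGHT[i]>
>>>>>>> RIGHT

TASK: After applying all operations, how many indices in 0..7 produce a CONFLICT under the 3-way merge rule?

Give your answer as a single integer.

Final LEFT:  [charlie, charlie, delta, hotel, golf, alpha, delta, delta]
Final RIGHT: [hotel, charlie, delta, alpha, golf, echo, delta, delta]
i=0: BASE=delta L=charlie R=hotel all differ -> CONFLICT
i=1: L=charlie R=charlie -> agree -> charlie
i=2: L=delta R=delta -> agree -> delta
i=3: BASE=india L=hotel R=alpha all differ -> CONFLICT
i=4: L=golf R=golf -> agree -> golf
i=5: L=alpha=BASE, R=echo -> take RIGHT -> echo
i=6: L=delta R=delta -> agree -> delta
i=7: L=delta R=delta -> agree -> delta
Conflict count: 2

Answer: 2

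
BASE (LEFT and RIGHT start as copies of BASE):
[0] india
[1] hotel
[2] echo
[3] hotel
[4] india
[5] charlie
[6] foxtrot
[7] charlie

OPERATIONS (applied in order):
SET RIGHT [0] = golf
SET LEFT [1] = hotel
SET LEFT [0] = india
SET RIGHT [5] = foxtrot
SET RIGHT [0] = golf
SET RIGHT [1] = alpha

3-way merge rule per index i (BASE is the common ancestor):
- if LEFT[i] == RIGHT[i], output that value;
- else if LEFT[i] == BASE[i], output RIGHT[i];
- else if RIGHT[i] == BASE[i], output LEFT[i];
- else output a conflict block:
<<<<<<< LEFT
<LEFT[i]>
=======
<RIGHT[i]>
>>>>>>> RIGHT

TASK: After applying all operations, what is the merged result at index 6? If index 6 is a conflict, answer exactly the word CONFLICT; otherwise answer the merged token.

Answer: foxtrot

Derivation:
Final LEFT:  [india, hotel, echo, hotel, india, charlie, foxtrot, charlie]
Final RIGHT: [golf, alpha, echo, hotel, india, foxtrot, foxtrot, charlie]
i=0: L=india=BASE, R=golf -> take RIGHT -> golf
i=1: L=hotel=BASE, R=alpha -> take RIGHT -> alpha
i=2: L=echo R=echo -> agree -> echo
i=3: L=hotel R=hotel -> agree -> hotel
i=4: L=india R=india -> agree -> india
i=5: L=charlie=BASE, R=foxtrot -> take RIGHT -> foxtrot
i=6: L=foxtrot R=foxtrot -> agree -> foxtrot
i=7: L=charlie R=charlie -> agree -> charlie
Index 6 -> foxtrot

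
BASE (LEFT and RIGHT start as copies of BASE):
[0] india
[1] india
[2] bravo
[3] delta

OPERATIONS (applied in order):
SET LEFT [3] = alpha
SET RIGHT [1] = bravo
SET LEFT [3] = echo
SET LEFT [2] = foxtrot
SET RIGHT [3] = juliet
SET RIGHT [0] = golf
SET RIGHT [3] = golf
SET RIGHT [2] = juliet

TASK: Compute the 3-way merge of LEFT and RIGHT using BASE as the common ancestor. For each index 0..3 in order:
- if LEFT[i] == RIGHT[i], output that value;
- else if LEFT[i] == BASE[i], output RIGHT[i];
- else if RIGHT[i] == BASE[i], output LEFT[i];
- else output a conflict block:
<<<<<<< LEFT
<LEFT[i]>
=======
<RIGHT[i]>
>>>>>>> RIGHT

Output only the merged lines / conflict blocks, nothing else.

Final LEFT:  [india, india, foxtrot, echo]
Final RIGHT: [golf, bravo, juliet, golf]
i=0: L=india=BASE, R=golf -> take RIGHT -> golf
i=1: L=india=BASE, R=bravo -> take RIGHT -> bravo
i=2: BASE=bravo L=foxtrot R=juliet all differ -> CONFLICT
i=3: BASE=delta L=echo R=golf all differ -> CONFLICT

Answer: golf
bravo
<<<<<<< LEFT
foxtrot
=======
juliet
>>>>>>> RIGHT
<<<<<<< LEFT
echo
=======
golf
>>>>>>> RIGHT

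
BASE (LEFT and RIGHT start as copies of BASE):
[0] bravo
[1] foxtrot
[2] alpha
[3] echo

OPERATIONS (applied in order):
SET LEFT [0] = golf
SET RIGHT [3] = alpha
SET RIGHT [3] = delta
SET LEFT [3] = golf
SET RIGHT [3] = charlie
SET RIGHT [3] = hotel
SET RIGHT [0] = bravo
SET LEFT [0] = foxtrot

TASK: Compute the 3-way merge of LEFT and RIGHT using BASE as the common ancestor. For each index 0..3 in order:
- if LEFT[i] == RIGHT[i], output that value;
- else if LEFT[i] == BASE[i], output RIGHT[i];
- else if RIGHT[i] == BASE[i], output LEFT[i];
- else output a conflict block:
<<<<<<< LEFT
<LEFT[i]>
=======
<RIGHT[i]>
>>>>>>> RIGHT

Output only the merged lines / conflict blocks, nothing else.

Answer: foxtrot
foxtrot
alpha
<<<<<<< LEFT
golf
=======
hotel
>>>>>>> RIGHT

Derivation:
Final LEFT:  [foxtrot, foxtrot, alpha, golf]
Final RIGHT: [bravo, foxtrot, alpha, hotel]
i=0: L=foxtrot, R=bravo=BASE -> take LEFT -> foxtrot
i=1: L=foxtrot R=foxtrot -> agree -> foxtrot
i=2: L=alpha R=alpha -> agree -> alpha
i=3: BASE=echo L=golf R=hotel all differ -> CONFLICT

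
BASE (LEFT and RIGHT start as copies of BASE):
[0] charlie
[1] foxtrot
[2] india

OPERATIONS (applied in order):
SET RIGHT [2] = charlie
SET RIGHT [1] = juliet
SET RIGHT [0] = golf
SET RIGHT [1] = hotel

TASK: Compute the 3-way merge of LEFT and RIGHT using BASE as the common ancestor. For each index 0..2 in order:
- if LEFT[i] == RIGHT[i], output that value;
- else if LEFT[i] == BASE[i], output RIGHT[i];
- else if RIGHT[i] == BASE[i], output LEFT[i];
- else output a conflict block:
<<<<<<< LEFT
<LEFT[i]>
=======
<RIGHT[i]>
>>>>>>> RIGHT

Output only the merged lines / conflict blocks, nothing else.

Final LEFT:  [charlie, foxtrot, india]
Final RIGHT: [golf, hotel, charlie]
i=0: L=charlie=BASE, R=golf -> take RIGHT -> golf
i=1: L=foxtrot=BASE, R=hotel -> take RIGHT -> hotel
i=2: L=india=BASE, R=charlie -> take RIGHT -> charlie

Answer: golf
hotel
charlie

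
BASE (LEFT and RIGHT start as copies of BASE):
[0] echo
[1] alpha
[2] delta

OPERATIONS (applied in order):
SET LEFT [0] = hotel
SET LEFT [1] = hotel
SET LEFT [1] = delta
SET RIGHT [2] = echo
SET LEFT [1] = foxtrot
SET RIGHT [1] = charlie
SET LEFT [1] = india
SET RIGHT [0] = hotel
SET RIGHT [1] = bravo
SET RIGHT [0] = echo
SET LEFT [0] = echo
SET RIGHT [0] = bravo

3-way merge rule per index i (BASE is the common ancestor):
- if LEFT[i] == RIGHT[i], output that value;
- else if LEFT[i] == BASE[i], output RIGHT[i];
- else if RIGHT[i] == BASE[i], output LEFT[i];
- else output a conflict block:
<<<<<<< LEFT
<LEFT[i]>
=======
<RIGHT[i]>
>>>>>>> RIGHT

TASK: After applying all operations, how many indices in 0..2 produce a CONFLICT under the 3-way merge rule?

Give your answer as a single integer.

Final LEFT:  [echo, india, delta]
Final RIGHT: [bravo, bravo, echo]
i=0: L=echo=BASE, R=bravo -> take RIGHT -> bravo
i=1: BASE=alpha L=india R=bravo all differ -> CONFLICT
i=2: L=delta=BASE, R=echo -> take RIGHT -> echo
Conflict count: 1

Answer: 1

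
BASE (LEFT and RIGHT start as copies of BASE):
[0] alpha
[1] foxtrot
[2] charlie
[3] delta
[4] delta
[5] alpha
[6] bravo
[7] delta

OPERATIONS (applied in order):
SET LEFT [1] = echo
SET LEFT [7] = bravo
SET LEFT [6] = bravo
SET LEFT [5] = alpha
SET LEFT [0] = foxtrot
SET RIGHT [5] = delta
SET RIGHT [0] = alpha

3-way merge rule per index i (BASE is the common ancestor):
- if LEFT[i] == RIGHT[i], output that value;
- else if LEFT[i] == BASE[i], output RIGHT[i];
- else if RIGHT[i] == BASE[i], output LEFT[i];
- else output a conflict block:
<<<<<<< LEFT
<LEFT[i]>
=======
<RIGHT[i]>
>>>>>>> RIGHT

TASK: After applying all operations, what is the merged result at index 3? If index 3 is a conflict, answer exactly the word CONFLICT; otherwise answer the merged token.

Answer: delta

Derivation:
Final LEFT:  [foxtrot, echo, charlie, delta, delta, alpha, bravo, bravo]
Final RIGHT: [alpha, foxtrot, charlie, delta, delta, delta, bravo, delta]
i=0: L=foxtrot, R=alpha=BASE -> take LEFT -> foxtrot
i=1: L=echo, R=foxtrot=BASE -> take LEFT -> echo
i=2: L=charlie R=charlie -> agree -> charlie
i=3: L=delta R=delta -> agree -> delta
i=4: L=delta R=delta -> agree -> delta
i=5: L=alpha=BASE, R=delta -> take RIGHT -> delta
i=6: L=bravo R=bravo -> agree -> bravo
i=7: L=bravo, R=delta=BASE -> take LEFT -> bravo
Index 3 -> delta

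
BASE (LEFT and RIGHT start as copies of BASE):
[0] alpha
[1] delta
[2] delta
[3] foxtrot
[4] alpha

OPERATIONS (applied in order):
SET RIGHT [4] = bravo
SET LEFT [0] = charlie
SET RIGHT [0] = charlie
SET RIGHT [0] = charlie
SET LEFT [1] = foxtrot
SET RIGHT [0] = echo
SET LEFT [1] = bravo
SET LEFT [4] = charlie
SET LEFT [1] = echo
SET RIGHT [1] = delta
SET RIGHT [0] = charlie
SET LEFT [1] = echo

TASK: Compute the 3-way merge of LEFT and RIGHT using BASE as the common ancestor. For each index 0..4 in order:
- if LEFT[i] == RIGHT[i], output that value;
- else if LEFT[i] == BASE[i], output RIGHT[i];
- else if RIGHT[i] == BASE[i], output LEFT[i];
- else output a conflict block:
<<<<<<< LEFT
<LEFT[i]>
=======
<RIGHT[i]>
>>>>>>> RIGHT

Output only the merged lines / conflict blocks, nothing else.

Answer: charlie
echo
delta
foxtrot
<<<<<<< LEFT
charlie
=======
bravo
>>>>>>> RIGHT

Derivation:
Final LEFT:  [charlie, echo, delta, foxtrot, charlie]
Final RIGHT: [charlie, delta, delta, foxtrot, bravo]
i=0: L=charlie R=charlie -> agree -> charlie
i=1: L=echo, R=delta=BASE -> take LEFT -> echo
i=2: L=delta R=delta -> agree -> delta
i=3: L=foxtrot R=foxtrot -> agree -> foxtrot
i=4: BASE=alpha L=charlie R=bravo all differ -> CONFLICT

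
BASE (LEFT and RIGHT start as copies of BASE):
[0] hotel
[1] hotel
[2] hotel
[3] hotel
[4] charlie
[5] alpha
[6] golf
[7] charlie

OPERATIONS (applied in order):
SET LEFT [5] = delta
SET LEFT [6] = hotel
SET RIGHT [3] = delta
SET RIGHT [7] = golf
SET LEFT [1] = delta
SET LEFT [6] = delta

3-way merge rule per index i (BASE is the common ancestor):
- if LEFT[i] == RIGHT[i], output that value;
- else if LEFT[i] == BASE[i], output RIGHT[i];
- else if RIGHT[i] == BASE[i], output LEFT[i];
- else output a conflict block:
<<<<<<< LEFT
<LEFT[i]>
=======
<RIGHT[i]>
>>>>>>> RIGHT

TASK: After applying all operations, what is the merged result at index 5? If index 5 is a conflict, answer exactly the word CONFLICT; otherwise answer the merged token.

Final LEFT:  [hotel, delta, hotel, hotel, charlie, delta, delta, charlie]
Final RIGHT: [hotel, hotel, hotel, delta, charlie, alpha, golf, golf]
i=0: L=hotel R=hotel -> agree -> hotel
i=1: L=delta, R=hotel=BASE -> take LEFT -> delta
i=2: L=hotel R=hotel -> agree -> hotel
i=3: L=hotel=BASE, R=delta -> take RIGHT -> delta
i=4: L=charlie R=charlie -> agree -> charlie
i=5: L=delta, R=alpha=BASE -> take LEFT -> delta
i=6: L=delta, R=golf=BASE -> take LEFT -> delta
i=7: L=charlie=BASE, R=golf -> take RIGHT -> golf
Index 5 -> delta

Answer: delta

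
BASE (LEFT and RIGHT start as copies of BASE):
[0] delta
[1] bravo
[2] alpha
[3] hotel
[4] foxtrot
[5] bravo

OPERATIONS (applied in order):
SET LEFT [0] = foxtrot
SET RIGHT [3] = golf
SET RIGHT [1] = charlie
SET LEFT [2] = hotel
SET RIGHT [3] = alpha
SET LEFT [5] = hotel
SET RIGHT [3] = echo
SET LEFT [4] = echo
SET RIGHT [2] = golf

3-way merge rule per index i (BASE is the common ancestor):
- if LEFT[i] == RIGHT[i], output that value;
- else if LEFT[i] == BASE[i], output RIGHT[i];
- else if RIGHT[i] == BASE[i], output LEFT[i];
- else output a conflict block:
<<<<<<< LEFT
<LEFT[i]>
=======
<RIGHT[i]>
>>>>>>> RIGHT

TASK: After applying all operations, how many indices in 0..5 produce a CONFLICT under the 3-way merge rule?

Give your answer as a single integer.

Answer: 1

Derivation:
Final LEFT:  [foxtrot, bravo, hotel, hotel, echo, hotel]
Final RIGHT: [delta, charlie, golf, echo, foxtrot, bravo]
i=0: L=foxtrot, R=delta=BASE -> take LEFT -> foxtrot
i=1: L=bravo=BASE, R=charlie -> take RIGHT -> charlie
i=2: BASE=alpha L=hotel R=golf all differ -> CONFLICT
i=3: L=hotel=BASE, R=echo -> take RIGHT -> echo
i=4: L=echo, R=foxtrot=BASE -> take LEFT -> echo
i=5: L=hotel, R=bravo=BASE -> take LEFT -> hotel
Conflict count: 1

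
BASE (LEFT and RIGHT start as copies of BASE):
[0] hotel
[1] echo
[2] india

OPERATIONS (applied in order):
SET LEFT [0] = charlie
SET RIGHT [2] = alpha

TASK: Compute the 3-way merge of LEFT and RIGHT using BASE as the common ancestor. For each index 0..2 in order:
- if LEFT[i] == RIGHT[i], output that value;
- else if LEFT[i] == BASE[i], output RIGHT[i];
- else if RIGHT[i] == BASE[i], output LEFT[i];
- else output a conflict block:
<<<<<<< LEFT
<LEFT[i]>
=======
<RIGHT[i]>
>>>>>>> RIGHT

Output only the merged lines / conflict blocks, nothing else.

Final LEFT:  [charlie, echo, india]
Final RIGHT: [hotel, echo, alpha]
i=0: L=charlie, R=hotel=BASE -> take LEFT -> charlie
i=1: L=echo R=echo -> agree -> echo
i=2: L=india=BASE, R=alpha -> take RIGHT -> alpha

Answer: charlie
echo
alpha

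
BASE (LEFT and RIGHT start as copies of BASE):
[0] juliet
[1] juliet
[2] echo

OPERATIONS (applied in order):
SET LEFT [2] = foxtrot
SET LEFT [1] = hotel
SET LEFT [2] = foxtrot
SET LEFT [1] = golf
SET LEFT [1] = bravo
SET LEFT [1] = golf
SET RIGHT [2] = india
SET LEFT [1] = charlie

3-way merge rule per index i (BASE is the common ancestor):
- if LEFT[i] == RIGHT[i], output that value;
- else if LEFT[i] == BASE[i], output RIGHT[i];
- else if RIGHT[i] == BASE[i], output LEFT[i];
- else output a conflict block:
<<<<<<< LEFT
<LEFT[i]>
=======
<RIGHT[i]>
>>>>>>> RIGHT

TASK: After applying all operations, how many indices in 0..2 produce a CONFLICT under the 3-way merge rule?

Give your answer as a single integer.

Answer: 1

Derivation:
Final LEFT:  [juliet, charlie, foxtrot]
Final RIGHT: [juliet, juliet, india]
i=0: L=juliet R=juliet -> agree -> juliet
i=1: L=charlie, R=juliet=BASE -> take LEFT -> charlie
i=2: BASE=echo L=foxtrot R=india all differ -> CONFLICT
Conflict count: 1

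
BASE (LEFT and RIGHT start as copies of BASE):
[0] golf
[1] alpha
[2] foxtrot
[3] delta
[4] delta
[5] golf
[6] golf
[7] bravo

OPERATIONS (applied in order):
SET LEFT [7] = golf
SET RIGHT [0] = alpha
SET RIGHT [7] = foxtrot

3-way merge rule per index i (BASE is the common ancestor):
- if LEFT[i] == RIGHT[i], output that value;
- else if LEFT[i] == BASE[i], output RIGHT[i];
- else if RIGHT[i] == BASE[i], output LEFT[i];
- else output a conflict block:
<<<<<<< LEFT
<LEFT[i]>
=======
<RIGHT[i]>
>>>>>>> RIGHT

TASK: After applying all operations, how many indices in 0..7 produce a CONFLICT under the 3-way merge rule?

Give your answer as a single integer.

Answer: 1

Derivation:
Final LEFT:  [golf, alpha, foxtrot, delta, delta, golf, golf, golf]
Final RIGHT: [alpha, alpha, foxtrot, delta, delta, golf, golf, foxtrot]
i=0: L=golf=BASE, R=alpha -> take RIGHT -> alpha
i=1: L=alpha R=alpha -> agree -> alpha
i=2: L=foxtrot R=foxtrot -> agree -> foxtrot
i=3: L=delta R=delta -> agree -> delta
i=4: L=delta R=delta -> agree -> delta
i=5: L=golf R=golf -> agree -> golf
i=6: L=golf R=golf -> agree -> golf
i=7: BASE=bravo L=golf R=foxtrot all differ -> CONFLICT
Conflict count: 1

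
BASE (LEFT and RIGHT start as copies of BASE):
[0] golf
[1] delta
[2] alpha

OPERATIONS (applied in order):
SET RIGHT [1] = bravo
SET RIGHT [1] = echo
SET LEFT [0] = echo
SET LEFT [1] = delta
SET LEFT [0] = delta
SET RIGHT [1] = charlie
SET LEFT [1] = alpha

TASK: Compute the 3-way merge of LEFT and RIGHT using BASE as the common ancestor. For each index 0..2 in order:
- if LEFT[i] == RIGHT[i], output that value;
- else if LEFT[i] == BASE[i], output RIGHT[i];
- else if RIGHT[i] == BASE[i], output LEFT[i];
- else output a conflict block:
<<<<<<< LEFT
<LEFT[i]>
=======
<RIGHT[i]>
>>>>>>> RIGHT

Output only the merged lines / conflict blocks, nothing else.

Final LEFT:  [delta, alpha, alpha]
Final RIGHT: [golf, charlie, alpha]
i=0: L=delta, R=golf=BASE -> take LEFT -> delta
i=1: BASE=delta L=alpha R=charlie all differ -> CONFLICT
i=2: L=alpha R=alpha -> agree -> alpha

Answer: delta
<<<<<<< LEFT
alpha
=======
charlie
>>>>>>> RIGHT
alpha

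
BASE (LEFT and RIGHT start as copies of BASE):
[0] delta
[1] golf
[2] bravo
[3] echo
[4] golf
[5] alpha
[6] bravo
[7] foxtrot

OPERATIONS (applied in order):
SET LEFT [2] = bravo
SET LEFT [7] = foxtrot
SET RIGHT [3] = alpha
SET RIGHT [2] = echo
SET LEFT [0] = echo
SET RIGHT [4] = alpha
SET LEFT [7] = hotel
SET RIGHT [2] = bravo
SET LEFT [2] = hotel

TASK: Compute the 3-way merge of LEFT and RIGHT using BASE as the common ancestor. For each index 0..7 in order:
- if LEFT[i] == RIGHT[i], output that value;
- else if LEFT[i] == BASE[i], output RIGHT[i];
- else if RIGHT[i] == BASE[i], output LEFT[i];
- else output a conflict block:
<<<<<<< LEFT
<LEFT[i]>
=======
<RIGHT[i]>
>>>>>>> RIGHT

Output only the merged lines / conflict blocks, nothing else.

Answer: echo
golf
hotel
alpha
alpha
alpha
bravo
hotel

Derivation:
Final LEFT:  [echo, golf, hotel, echo, golf, alpha, bravo, hotel]
Final RIGHT: [delta, golf, bravo, alpha, alpha, alpha, bravo, foxtrot]
i=0: L=echo, R=delta=BASE -> take LEFT -> echo
i=1: L=golf R=golf -> agree -> golf
i=2: L=hotel, R=bravo=BASE -> take LEFT -> hotel
i=3: L=echo=BASE, R=alpha -> take RIGHT -> alpha
i=4: L=golf=BASE, R=alpha -> take RIGHT -> alpha
i=5: L=alpha R=alpha -> agree -> alpha
i=6: L=bravo R=bravo -> agree -> bravo
i=7: L=hotel, R=foxtrot=BASE -> take LEFT -> hotel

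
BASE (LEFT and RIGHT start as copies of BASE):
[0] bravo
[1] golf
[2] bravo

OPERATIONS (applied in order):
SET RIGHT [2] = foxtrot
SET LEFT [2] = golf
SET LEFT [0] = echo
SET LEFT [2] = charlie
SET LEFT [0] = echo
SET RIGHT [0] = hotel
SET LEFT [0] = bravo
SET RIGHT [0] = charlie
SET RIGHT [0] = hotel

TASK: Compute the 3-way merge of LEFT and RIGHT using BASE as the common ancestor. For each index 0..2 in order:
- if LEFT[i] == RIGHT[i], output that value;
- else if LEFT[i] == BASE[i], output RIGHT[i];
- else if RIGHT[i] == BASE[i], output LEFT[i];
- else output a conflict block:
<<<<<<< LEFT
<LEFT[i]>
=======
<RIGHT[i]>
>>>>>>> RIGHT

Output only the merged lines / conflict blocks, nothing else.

Answer: hotel
golf
<<<<<<< LEFT
charlie
=======
foxtrot
>>>>>>> RIGHT

Derivation:
Final LEFT:  [bravo, golf, charlie]
Final RIGHT: [hotel, golf, foxtrot]
i=0: L=bravo=BASE, R=hotel -> take RIGHT -> hotel
i=1: L=golf R=golf -> agree -> golf
i=2: BASE=bravo L=charlie R=foxtrot all differ -> CONFLICT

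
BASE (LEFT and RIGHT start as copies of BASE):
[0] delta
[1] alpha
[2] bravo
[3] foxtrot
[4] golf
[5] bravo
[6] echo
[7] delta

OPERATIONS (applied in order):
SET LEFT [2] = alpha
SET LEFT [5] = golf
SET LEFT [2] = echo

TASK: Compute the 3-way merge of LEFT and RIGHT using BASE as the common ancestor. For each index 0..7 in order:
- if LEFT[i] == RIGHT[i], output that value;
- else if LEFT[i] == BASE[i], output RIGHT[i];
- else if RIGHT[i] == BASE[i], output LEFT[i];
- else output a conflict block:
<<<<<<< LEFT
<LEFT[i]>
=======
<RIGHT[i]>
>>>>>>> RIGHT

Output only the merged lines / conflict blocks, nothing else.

Final LEFT:  [delta, alpha, echo, foxtrot, golf, golf, echo, delta]
Final RIGHT: [delta, alpha, bravo, foxtrot, golf, bravo, echo, delta]
i=0: L=delta R=delta -> agree -> delta
i=1: L=alpha R=alpha -> agree -> alpha
i=2: L=echo, R=bravo=BASE -> take LEFT -> echo
i=3: L=foxtrot R=foxtrot -> agree -> foxtrot
i=4: L=golf R=golf -> agree -> golf
i=5: L=golf, R=bravo=BASE -> take LEFT -> golf
i=6: L=echo R=echo -> agree -> echo
i=7: L=delta R=delta -> agree -> delta

Answer: delta
alpha
echo
foxtrot
golf
golf
echo
delta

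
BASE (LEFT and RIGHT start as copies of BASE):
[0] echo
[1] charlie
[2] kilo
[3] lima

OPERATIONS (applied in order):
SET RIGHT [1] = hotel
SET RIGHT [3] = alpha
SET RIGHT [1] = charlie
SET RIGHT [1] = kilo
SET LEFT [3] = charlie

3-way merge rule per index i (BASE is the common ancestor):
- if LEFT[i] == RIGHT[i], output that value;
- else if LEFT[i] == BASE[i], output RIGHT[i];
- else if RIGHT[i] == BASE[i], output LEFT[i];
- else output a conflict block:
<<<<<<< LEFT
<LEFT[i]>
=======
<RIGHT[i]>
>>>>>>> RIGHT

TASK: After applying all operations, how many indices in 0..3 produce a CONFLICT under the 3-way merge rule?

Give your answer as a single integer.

Answer: 1

Derivation:
Final LEFT:  [echo, charlie, kilo, charlie]
Final RIGHT: [echo, kilo, kilo, alpha]
i=0: L=echo R=echo -> agree -> echo
i=1: L=charlie=BASE, R=kilo -> take RIGHT -> kilo
i=2: L=kilo R=kilo -> agree -> kilo
i=3: BASE=lima L=charlie R=alpha all differ -> CONFLICT
Conflict count: 1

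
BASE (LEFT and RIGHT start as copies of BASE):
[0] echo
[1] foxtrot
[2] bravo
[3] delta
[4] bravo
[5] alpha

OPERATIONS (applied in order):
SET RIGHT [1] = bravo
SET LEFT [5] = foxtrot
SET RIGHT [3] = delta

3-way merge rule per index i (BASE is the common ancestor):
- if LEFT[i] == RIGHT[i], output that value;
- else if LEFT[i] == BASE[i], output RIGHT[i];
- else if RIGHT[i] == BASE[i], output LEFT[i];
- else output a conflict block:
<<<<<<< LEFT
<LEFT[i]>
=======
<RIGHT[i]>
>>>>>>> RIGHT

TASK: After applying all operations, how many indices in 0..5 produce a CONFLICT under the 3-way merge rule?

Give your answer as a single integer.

Final LEFT:  [echo, foxtrot, bravo, delta, bravo, foxtrot]
Final RIGHT: [echo, bravo, bravo, delta, bravo, alpha]
i=0: L=echo R=echo -> agree -> echo
i=1: L=foxtrot=BASE, R=bravo -> take RIGHT -> bravo
i=2: L=bravo R=bravo -> agree -> bravo
i=3: L=delta R=delta -> agree -> delta
i=4: L=bravo R=bravo -> agree -> bravo
i=5: L=foxtrot, R=alpha=BASE -> take LEFT -> foxtrot
Conflict count: 0

Answer: 0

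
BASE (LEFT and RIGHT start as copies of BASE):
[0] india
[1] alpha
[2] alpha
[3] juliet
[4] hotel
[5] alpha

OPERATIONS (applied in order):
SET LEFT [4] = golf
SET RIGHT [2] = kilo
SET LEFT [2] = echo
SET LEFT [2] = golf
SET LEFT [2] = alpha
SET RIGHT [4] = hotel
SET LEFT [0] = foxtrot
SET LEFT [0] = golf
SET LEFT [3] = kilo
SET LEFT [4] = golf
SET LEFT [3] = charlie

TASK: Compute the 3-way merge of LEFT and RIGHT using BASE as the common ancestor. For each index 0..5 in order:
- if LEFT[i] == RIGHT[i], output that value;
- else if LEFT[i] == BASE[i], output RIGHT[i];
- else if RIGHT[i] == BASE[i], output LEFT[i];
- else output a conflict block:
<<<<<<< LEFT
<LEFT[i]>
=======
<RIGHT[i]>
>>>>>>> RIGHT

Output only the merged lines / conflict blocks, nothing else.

Final LEFT:  [golf, alpha, alpha, charlie, golf, alpha]
Final RIGHT: [india, alpha, kilo, juliet, hotel, alpha]
i=0: L=golf, R=india=BASE -> take LEFT -> golf
i=1: L=alpha R=alpha -> agree -> alpha
i=2: L=alpha=BASE, R=kilo -> take RIGHT -> kilo
i=3: L=charlie, R=juliet=BASE -> take LEFT -> charlie
i=4: L=golf, R=hotel=BASE -> take LEFT -> golf
i=5: L=alpha R=alpha -> agree -> alpha

Answer: golf
alpha
kilo
charlie
golf
alpha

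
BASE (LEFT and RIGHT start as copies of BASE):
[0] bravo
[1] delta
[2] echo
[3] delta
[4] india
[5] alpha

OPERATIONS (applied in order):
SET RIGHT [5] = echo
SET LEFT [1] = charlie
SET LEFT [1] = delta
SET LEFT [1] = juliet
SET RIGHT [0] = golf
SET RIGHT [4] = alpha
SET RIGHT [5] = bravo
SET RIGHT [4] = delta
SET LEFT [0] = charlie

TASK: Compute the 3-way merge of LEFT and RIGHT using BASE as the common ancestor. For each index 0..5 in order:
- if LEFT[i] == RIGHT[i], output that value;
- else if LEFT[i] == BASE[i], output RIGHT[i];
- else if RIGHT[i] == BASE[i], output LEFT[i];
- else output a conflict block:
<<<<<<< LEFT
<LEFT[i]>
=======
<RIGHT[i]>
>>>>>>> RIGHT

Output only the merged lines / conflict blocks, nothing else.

Final LEFT:  [charlie, juliet, echo, delta, india, alpha]
Final RIGHT: [golf, delta, echo, delta, delta, bravo]
i=0: BASE=bravo L=charlie R=golf all differ -> CONFLICT
i=1: L=juliet, R=delta=BASE -> take LEFT -> juliet
i=2: L=echo R=echo -> agree -> echo
i=3: L=delta R=delta -> agree -> delta
i=4: L=india=BASE, R=delta -> take RIGHT -> delta
i=5: L=alpha=BASE, R=bravo -> take RIGHT -> bravo

Answer: <<<<<<< LEFT
charlie
=======
golf
>>>>>>> RIGHT
juliet
echo
delta
delta
bravo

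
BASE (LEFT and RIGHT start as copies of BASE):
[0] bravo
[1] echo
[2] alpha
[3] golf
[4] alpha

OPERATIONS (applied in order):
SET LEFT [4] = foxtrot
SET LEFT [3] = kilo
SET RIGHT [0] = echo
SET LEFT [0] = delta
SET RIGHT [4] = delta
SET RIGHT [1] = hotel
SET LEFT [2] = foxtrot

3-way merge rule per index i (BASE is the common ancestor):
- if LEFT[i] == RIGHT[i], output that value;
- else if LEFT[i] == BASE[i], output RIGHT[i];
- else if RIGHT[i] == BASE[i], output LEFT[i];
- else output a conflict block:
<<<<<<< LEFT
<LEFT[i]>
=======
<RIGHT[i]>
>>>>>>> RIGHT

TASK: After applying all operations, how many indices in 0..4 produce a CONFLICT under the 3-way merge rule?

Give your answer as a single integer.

Answer: 2

Derivation:
Final LEFT:  [delta, echo, foxtrot, kilo, foxtrot]
Final RIGHT: [echo, hotel, alpha, golf, delta]
i=0: BASE=bravo L=delta R=echo all differ -> CONFLICT
i=1: L=echo=BASE, R=hotel -> take RIGHT -> hotel
i=2: L=foxtrot, R=alpha=BASE -> take LEFT -> foxtrot
i=3: L=kilo, R=golf=BASE -> take LEFT -> kilo
i=4: BASE=alpha L=foxtrot R=delta all differ -> CONFLICT
Conflict count: 2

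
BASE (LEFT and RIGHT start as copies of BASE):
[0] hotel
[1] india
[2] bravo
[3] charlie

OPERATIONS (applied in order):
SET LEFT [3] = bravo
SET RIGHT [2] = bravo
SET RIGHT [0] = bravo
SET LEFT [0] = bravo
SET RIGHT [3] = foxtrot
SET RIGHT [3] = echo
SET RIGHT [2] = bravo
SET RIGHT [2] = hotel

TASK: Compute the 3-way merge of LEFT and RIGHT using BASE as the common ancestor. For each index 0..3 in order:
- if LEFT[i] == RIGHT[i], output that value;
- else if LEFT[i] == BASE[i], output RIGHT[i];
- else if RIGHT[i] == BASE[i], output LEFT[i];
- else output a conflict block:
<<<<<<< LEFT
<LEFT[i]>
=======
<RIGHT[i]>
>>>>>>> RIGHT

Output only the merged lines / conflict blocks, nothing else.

Answer: bravo
india
hotel
<<<<<<< LEFT
bravo
=======
echo
>>>>>>> RIGHT

Derivation:
Final LEFT:  [bravo, india, bravo, bravo]
Final RIGHT: [bravo, india, hotel, echo]
i=0: L=bravo R=bravo -> agree -> bravo
i=1: L=india R=india -> agree -> india
i=2: L=bravo=BASE, R=hotel -> take RIGHT -> hotel
i=3: BASE=charlie L=bravo R=echo all differ -> CONFLICT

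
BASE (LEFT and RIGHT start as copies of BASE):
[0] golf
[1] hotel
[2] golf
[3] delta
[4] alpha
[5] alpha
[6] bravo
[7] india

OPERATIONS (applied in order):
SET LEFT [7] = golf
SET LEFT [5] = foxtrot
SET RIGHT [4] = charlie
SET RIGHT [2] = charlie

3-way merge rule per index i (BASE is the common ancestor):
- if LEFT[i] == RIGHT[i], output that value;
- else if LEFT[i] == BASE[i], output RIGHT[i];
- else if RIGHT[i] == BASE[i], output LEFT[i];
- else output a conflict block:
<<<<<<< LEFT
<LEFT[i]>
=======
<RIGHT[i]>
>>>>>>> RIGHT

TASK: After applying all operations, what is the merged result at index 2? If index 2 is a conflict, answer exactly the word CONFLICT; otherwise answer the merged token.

Answer: charlie

Derivation:
Final LEFT:  [golf, hotel, golf, delta, alpha, foxtrot, bravo, golf]
Final RIGHT: [golf, hotel, charlie, delta, charlie, alpha, bravo, india]
i=0: L=golf R=golf -> agree -> golf
i=1: L=hotel R=hotel -> agree -> hotel
i=2: L=golf=BASE, R=charlie -> take RIGHT -> charlie
i=3: L=delta R=delta -> agree -> delta
i=4: L=alpha=BASE, R=charlie -> take RIGHT -> charlie
i=5: L=foxtrot, R=alpha=BASE -> take LEFT -> foxtrot
i=6: L=bravo R=bravo -> agree -> bravo
i=7: L=golf, R=india=BASE -> take LEFT -> golf
Index 2 -> charlie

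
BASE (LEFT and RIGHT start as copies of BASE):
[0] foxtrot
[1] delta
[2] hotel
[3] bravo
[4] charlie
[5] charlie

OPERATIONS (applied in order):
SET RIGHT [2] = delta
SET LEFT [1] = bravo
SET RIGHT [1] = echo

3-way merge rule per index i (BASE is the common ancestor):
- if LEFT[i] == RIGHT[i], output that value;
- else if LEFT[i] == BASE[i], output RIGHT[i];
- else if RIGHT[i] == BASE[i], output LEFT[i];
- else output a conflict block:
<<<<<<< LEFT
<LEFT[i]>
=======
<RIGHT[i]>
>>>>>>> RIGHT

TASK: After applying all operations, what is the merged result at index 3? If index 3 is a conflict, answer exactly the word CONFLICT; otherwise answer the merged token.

Final LEFT:  [foxtrot, bravo, hotel, bravo, charlie, charlie]
Final RIGHT: [foxtrot, echo, delta, bravo, charlie, charlie]
i=0: L=foxtrot R=foxtrot -> agree -> foxtrot
i=1: BASE=delta L=bravo R=echo all differ -> CONFLICT
i=2: L=hotel=BASE, R=delta -> take RIGHT -> delta
i=3: L=bravo R=bravo -> agree -> bravo
i=4: L=charlie R=charlie -> agree -> charlie
i=5: L=charlie R=charlie -> agree -> charlie
Index 3 -> bravo

Answer: bravo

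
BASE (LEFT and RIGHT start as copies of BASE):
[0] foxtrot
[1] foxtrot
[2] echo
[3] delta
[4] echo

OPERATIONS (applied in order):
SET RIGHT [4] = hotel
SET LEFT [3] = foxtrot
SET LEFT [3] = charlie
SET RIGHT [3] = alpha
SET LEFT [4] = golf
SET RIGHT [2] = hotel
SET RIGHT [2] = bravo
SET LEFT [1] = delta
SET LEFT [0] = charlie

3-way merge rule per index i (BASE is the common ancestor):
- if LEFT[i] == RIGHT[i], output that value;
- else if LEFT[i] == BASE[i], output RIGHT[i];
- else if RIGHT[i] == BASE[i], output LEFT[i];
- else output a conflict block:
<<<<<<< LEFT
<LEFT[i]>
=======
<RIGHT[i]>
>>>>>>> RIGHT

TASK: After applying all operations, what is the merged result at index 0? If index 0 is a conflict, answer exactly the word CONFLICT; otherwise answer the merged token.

Final LEFT:  [charlie, delta, echo, charlie, golf]
Final RIGHT: [foxtrot, foxtrot, bravo, alpha, hotel]
i=0: L=charlie, R=foxtrot=BASE -> take LEFT -> charlie
i=1: L=delta, R=foxtrot=BASE -> take LEFT -> delta
i=2: L=echo=BASE, R=bravo -> take RIGHT -> bravo
i=3: BASE=delta L=charlie R=alpha all differ -> CONFLICT
i=4: BASE=echo L=golf R=hotel all differ -> CONFLICT
Index 0 -> charlie

Answer: charlie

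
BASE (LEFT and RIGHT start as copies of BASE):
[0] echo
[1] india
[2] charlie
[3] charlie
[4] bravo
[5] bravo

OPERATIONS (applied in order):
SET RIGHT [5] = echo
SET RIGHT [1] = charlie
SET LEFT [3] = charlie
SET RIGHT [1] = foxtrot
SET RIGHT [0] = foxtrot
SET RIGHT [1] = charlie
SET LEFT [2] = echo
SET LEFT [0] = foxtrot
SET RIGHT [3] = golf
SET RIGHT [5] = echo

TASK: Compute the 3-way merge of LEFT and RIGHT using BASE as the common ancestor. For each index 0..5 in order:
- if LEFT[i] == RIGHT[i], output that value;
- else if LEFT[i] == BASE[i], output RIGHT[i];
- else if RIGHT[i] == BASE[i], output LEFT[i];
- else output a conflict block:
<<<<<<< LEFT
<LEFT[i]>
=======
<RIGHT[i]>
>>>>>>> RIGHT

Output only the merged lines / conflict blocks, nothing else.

Final LEFT:  [foxtrot, india, echo, charlie, bravo, bravo]
Final RIGHT: [foxtrot, charlie, charlie, golf, bravo, echo]
i=0: L=foxtrot R=foxtrot -> agree -> foxtrot
i=1: L=india=BASE, R=charlie -> take RIGHT -> charlie
i=2: L=echo, R=charlie=BASE -> take LEFT -> echo
i=3: L=charlie=BASE, R=golf -> take RIGHT -> golf
i=4: L=bravo R=bravo -> agree -> bravo
i=5: L=bravo=BASE, R=echo -> take RIGHT -> echo

Answer: foxtrot
charlie
echo
golf
bravo
echo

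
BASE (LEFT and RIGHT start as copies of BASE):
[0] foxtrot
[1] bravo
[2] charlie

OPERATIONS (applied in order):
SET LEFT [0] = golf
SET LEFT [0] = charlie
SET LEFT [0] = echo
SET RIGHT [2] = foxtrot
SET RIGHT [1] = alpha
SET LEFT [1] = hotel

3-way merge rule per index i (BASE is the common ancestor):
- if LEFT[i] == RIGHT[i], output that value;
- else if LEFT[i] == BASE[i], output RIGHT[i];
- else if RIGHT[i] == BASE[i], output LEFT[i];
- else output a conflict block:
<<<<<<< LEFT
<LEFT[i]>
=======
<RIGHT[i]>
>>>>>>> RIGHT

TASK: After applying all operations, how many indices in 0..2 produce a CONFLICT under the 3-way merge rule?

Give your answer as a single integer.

Answer: 1

Derivation:
Final LEFT:  [echo, hotel, charlie]
Final RIGHT: [foxtrot, alpha, foxtrot]
i=0: L=echo, R=foxtrot=BASE -> take LEFT -> echo
i=1: BASE=bravo L=hotel R=alpha all differ -> CONFLICT
i=2: L=charlie=BASE, R=foxtrot -> take RIGHT -> foxtrot
Conflict count: 1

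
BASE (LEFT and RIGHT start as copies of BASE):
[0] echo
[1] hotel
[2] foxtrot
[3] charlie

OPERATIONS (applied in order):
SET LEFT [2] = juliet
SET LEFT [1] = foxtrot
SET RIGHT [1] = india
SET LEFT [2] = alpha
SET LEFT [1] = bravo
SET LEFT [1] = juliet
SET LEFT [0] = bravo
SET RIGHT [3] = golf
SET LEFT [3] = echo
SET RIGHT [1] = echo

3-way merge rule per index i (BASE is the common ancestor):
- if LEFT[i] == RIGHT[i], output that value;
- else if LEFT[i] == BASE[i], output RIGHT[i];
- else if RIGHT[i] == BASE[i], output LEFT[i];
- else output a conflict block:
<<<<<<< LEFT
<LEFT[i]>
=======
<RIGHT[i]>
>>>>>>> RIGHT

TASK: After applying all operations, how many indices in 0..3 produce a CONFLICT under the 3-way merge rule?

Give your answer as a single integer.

Final LEFT:  [bravo, juliet, alpha, echo]
Final RIGHT: [echo, echo, foxtrot, golf]
i=0: L=bravo, R=echo=BASE -> take LEFT -> bravo
i=1: BASE=hotel L=juliet R=echo all differ -> CONFLICT
i=2: L=alpha, R=foxtrot=BASE -> take LEFT -> alpha
i=3: BASE=charlie L=echo R=golf all differ -> CONFLICT
Conflict count: 2

Answer: 2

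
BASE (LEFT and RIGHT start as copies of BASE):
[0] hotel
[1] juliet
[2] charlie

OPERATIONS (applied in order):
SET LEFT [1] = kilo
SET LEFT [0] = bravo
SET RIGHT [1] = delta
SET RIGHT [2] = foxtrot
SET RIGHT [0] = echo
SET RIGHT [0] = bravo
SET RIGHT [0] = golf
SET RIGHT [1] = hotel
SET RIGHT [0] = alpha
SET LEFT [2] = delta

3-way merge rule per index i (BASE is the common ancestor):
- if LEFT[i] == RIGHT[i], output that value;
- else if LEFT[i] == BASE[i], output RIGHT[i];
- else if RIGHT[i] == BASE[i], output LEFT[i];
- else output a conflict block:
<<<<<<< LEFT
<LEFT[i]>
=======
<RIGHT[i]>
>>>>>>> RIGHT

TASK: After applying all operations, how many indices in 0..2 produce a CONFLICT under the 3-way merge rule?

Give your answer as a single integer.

Final LEFT:  [bravo, kilo, delta]
Final RIGHT: [alpha, hotel, foxtrot]
i=0: BASE=hotel L=bravo R=alpha all differ -> CONFLICT
i=1: BASE=juliet L=kilo R=hotel all differ -> CONFLICT
i=2: BASE=charlie L=delta R=foxtrot all differ -> CONFLICT
Conflict count: 3

Answer: 3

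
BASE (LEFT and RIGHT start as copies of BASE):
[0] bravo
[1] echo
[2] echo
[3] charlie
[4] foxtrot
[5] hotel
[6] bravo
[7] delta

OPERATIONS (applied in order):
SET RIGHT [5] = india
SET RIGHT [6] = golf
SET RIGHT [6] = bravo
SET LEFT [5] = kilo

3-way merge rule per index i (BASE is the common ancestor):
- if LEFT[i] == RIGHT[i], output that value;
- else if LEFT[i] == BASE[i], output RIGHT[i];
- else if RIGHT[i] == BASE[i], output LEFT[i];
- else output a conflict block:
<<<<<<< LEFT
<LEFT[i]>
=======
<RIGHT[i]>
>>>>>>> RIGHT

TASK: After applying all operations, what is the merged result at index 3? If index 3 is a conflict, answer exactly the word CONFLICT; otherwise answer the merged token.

Answer: charlie

Derivation:
Final LEFT:  [bravo, echo, echo, charlie, foxtrot, kilo, bravo, delta]
Final RIGHT: [bravo, echo, echo, charlie, foxtrot, india, bravo, delta]
i=0: L=bravo R=bravo -> agree -> bravo
i=1: L=echo R=echo -> agree -> echo
i=2: L=echo R=echo -> agree -> echo
i=3: L=charlie R=charlie -> agree -> charlie
i=4: L=foxtrot R=foxtrot -> agree -> foxtrot
i=5: BASE=hotel L=kilo R=india all differ -> CONFLICT
i=6: L=bravo R=bravo -> agree -> bravo
i=7: L=delta R=delta -> agree -> delta
Index 3 -> charlie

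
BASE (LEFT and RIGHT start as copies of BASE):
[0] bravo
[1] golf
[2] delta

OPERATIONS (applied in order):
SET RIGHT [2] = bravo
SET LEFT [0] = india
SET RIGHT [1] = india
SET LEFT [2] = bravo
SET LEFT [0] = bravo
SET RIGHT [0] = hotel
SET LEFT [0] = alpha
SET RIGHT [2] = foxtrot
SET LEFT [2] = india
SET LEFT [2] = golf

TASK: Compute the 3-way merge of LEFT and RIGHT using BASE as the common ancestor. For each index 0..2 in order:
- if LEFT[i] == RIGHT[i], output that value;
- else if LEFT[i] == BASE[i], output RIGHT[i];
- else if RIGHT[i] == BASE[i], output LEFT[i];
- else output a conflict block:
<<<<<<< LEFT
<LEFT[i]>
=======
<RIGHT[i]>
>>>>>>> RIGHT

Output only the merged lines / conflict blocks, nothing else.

Answer: <<<<<<< LEFT
alpha
=======
hotel
>>>>>>> RIGHT
india
<<<<<<< LEFT
golf
=======
foxtrot
>>>>>>> RIGHT

Derivation:
Final LEFT:  [alpha, golf, golf]
Final RIGHT: [hotel, india, foxtrot]
i=0: BASE=bravo L=alpha R=hotel all differ -> CONFLICT
i=1: L=golf=BASE, R=india -> take RIGHT -> india
i=2: BASE=delta L=golf R=foxtrot all differ -> CONFLICT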